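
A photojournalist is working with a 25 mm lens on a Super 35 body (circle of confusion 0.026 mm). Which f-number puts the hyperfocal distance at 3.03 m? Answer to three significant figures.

Rearrange H = f²/(N·c) + f for N: N = f² / ((H − f)·c).
N = 25² / ((3030 − 25) × 0.026) = 625 / 78.13 ≈ 8.

f/8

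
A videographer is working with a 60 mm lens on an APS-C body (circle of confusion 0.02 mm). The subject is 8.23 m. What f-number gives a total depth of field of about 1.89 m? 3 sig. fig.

f/2.50

Write h = H − f = f²/(N·c). The thin-lens limits are Dn = s·h/(h + (s−f)) and Df = s·h/(h − (s−f)), so DoF = Df − Dn = 2·s·(s−f)·h / (h² − (s−f)²).
That is a quadratic in h: DoF·h² − 2·s·(s−f)·h − DoF·(s−f)² = 0 ⇒ h = (s−f)·(s + √(s² + DoF²)) / DoF = 8170 × (8230 + √(8230² + 1890²)) / 1890 = 8170 × (8230 + 8444.23) / 1890 ≈ 72079 mm.
Then N = f²/(c·h) = 60² / (0.02 × 72079) = 3600 / 1441.6 ≈ 2.50.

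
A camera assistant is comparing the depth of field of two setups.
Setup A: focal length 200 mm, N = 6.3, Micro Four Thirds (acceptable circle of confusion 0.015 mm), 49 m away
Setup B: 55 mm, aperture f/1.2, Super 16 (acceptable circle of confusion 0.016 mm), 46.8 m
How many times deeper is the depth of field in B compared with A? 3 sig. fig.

Setup A: H = 200²/(6.3×0.015) + 200 ≈ 423480.4 mm; DoF = Df − Dn = 55385 − 43935 ≈ 11450 mm.
Setup B: H = 55²/(1.2×0.016) + 55 ≈ 157607.1 mm; DoF = Df − Dn = 66543 − 36092 ≈ 30451 mm.
Ratio = 30451 / 11450 ≈ 2.66.

2.66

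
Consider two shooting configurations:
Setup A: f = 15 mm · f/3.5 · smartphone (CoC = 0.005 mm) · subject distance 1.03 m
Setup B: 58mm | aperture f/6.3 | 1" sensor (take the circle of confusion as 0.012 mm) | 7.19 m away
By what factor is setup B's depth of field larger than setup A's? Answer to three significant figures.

14.5

Setup A: H = 15²/(3.5×0.005) + 15 ≈ 12872.1 mm; DoF = Df − Dn = 1118.28 − 954.64 ≈ 163.64 mm.
Setup B: H = 58²/(6.3×0.012) + 58 ≈ 44555.4 mm; DoF = Df − Dn = 8562.4 − 6196.8 ≈ 2365.6 mm.
Ratio = 2365.6 / 163.64 ≈ 14.5.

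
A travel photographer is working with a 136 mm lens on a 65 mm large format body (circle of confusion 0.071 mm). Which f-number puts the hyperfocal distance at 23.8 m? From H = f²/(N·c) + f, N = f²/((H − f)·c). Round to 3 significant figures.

f/11

Rearrange H = f²/(N·c) + f for N: N = f² / ((H − f)·c).
N = 136² / ((23800 − 136) × 0.071) = 18496 / 1680 ≈ 11.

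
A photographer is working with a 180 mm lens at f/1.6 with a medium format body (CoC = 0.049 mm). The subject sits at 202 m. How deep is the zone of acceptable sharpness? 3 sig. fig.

259 m

Hyperfocal distance H = f²/(N·c) + f = 180²/(1.6 × 0.049) + 180 = 32400/0.0784 + 180 ≈ 413445.3 mm ≈ 413.4 m.
Near limit Dn = s·(H − f)/(H + s − 2f) = 202000 × (413445.3 − 180) / (413445.3 + 202000 − 2 × 180) = 202000 × 413265.3 / 615085.3 ≈ 135720 mm.
Far limit Df = s·(H − f)/(H − s) = 202000 × (413445.3 − 180) / (413445.3 − 202000) = 202000 × 413265.3 / 211445.3 ≈ 394805 mm.
Depth of field = Df − Dn = 394805 − 135720 ≈ 259085 mm ≈ 259 m.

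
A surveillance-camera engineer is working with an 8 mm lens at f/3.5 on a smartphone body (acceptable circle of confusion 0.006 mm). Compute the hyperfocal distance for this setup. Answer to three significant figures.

3.06 m

Hyperfocal distance H = f²/(N·c) + f = 8²/(3.5 × 0.006) + 8 = 64/0.021 + 8 ≈ 3055.6 mm ≈ 3.06 m.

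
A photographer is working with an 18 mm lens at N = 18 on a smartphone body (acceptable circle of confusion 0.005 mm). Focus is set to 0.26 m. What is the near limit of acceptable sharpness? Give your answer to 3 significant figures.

Hyperfocal distance H = f²/(N·c) + f = 18²/(18 × 0.005) + 18 = 324/0.09 + 18 ≈ 3618.0 mm ≈ 3.618 m.
Near limit Dn = s·(H − f)/(H + s − 2f) = 260 × (3618.0 − 18) / (3618.0 + 260 − 2 × 18) = 260 × 3600.0 / 3842.0 ≈ 243.62 mm.

244 mm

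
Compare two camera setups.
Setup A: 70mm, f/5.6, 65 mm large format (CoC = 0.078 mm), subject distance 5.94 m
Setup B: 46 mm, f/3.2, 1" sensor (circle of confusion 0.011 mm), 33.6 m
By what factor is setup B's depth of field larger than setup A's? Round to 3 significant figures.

6.36

Setup A: H = 70²/(5.6×0.078) + 70 ≈ 11287.9 mm; DoF = Df − Dn = 12459.8 − 3899.5 ≈ 8560.3 mm.
Setup B: H = 46²/(3.2×0.011) + 46 ≈ 60159.6 mm; DoF = Df − Dn = 76048 − 21564 ≈ 54484 mm.
Ratio = 54484 / 8560.3 ≈ 6.36.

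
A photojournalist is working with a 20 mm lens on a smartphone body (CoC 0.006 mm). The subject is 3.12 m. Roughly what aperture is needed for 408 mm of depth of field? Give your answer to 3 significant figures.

f/1.40

Write h = H − f = f²/(N·c). The thin-lens limits are Dn = s·h/(h + (s−f)) and Df = s·h/(h − (s−f)), so DoF = Df − Dn = 2·s·(s−f)·h / (h² − (s−f)²).
That is a quadratic in h: DoF·h² − 2·s·(s−f)·h − DoF·(s−f)² = 0 ⇒ h = (s−f)·(s + √(s² + DoF²)) / DoF = 3100 × (3120 + √(3120² + 408²)) / 408 = 3100 × (3120 + 3146.56) / 408 ≈ 47614 mm.
Then N = f²/(c·h) = 20² / (0.006 × 47614) = 400 / 285.68 ≈ 1.40.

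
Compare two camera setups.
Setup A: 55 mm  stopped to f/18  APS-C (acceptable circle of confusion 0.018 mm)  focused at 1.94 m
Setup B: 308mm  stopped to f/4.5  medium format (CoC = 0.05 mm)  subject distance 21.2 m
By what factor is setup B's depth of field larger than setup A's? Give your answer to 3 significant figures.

2.58

Setup A: H = 55²/(18×0.018) + 55 ≈ 9391.4 mm; DoF = Df − Dn = 2430.77 − 1614.11 ≈ 816.66 mm.
Setup B: H = 308²/(4.5×0.05) + 308 ≈ 421925.8 mm; DoF = Df − Dn = 22305.3 − 20199.1 ≈ 2106.2 mm.
Ratio = 2106.2 / 816.66 ≈ 2.58.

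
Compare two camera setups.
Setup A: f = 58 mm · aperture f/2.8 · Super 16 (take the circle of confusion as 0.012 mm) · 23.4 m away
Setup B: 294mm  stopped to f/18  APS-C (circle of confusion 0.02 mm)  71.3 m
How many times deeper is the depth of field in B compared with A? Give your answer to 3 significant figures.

Setup A: H = 58²/(2.8×0.012) + 58 ≈ 100177.0 mm; DoF = Df − Dn = 30514 − 18976 ≈ 11538 mm.
Setup B: H = 294²/(18×0.02) + 294 ≈ 240394.0 mm; DoF = Df − Dn = 101240 − 55027 ≈ 46213 mm.
Ratio = 46213 / 11538 ≈ 4.01.

4.01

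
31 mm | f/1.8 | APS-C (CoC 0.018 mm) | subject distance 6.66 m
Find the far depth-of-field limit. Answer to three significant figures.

8.58 m

Hyperfocal distance H = f²/(N·c) + f = 31²/(1.8 × 0.018) + 31 = 961/0.0324 + 31 ≈ 29691.5 mm ≈ 29.69 m.
Far limit Df = s·(H − f)/(H − s) = 6660 × (29691.5 − 31) / (29691.5 − 6660) = 6660 × 29660.5 / 23031.5 ≈ 8576.9 mm ≈ 8.58 m.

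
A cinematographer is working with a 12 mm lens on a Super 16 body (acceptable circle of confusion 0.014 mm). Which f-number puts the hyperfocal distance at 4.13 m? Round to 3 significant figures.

f/2.50

Rearrange H = f²/(N·c) + f for N: N = f² / ((H − f)·c).
N = 12² / ((4130 − 12) × 0.014) = 144 / 57.65 ≈ 2.50.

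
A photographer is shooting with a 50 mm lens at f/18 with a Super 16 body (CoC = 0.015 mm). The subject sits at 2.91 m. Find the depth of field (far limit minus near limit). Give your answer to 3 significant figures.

1.99 m

Hyperfocal distance H = f²/(N·c) + f = 50²/(18 × 0.015) + 50 = 2500/0.27 + 50 ≈ 9309.3 mm ≈ 9.309 m.
Near limit Dn = s·(H − f)/(H + s − 2f) = 2910 × (9309.3 − 50) / (9309.3 + 2910 − 2 × 50) = 2910 × 9259.3 / 12119.3 ≈ 2223.3 mm.
Far limit Df = s·(H − f)/(H − s) = 2910 × (9309.3 − 50) / (9309.3 − 2910) = 2910 × 9259.3 / 6399.3 ≈ 4210.6 mm.
Depth of field = Df − Dn = 4210.6 − 2223.3 ≈ 1987.3 mm ≈ 1.99 m.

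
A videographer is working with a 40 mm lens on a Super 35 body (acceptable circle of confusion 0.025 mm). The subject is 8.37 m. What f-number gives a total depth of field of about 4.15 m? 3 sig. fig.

Write h = H − f = f²/(N·c). The thin-lens limits are Dn = s·h/(h + (s−f)) and Df = s·h/(h − (s−f)), so DoF = Df − Dn = 2·s·(s−f)·h / (h² − (s−f)²).
That is a quadratic in h: DoF·h² − 2·s·(s−f)·h − DoF·(s−f)² = 0 ⇒ h = (s−f)·(s + √(s² + DoF²)) / DoF = 8330 × (8370 + √(8370² + 4150²)) / 4150 = 8330 × (8370 + 9342.34) / 4150 ≈ 35553 mm.
Then N = f²/(c·h) = 40² / (0.025 × 35553) = 1600 / 888.82 ≈ 1.80.

f/1.80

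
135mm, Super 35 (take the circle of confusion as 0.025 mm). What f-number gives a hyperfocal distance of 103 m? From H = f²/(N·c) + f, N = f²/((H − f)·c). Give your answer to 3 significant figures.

Rearrange H = f²/(N·c) + f for N: N = f² / ((H − f)·c).
N = 135² / ((103000 − 135) × 0.025) = 18225 / 2572 ≈ 7.09.

f/7.09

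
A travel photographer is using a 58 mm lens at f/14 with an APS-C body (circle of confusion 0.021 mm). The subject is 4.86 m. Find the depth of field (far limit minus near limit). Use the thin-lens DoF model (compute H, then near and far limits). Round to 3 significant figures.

4.95 m

Hyperfocal distance H = f²/(N·c) + f = 58²/(14 × 0.021) + 58 = 3364/0.294 + 58 ≈ 11500.2 mm ≈ 11.50 m.
Near limit Dn = s·(H − f)/(H + s − 2f) = 4860 × (11500.2 − 58) / (11500.2 + 4860 − 2 × 58) = 4860 × 11442.2 / 16244.2 ≈ 3423.3 mm.
Far limit Df = s·(H − f)/(H − s) = 4860 × (11500.2 − 58) / (11500.2 − 4860) = 4860 × 11442.2 / 6640.2 ≈ 8374.6 mm.
Depth of field = Df − Dn = 8374.6 − 3423.3 ≈ 4951.3 mm ≈ 4.95 m.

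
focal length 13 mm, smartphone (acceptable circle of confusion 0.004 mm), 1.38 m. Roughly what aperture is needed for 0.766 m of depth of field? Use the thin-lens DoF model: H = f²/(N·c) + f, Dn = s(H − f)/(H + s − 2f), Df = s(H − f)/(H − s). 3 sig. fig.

f/8

Write h = H − f = f²/(N·c). The thin-lens limits are Dn = s·h/(h + (s−f)) and Df = s·h/(h − (s−f)), so DoF = Df − Dn = 2·s·(s−f)·h / (h² − (s−f)²).
That is a quadratic in h: DoF·h² − 2·s·(s−f)·h − DoF·(s−f)² = 0 ⇒ h = (s−f)·(s + √(s² + DoF²)) / DoF = 1367 × (1380 + √(1380² + 766²)) / 766 = 1367 × (1380 + 1578.34) / 766 ≈ 5279.4 mm.
Then N = f²/(c·h) = 13² / (0.004 × 5279.4) = 169 / 21.118 ≈ 8.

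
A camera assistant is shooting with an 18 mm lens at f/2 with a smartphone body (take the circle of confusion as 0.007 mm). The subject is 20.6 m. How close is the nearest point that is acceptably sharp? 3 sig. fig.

Hyperfocal distance H = f²/(N·c) + f = 18²/(2 × 0.007) + 18 = 324/0.014 + 18 ≈ 23160.9 mm ≈ 23.16 m.
Near limit Dn = s·(H − f)/(H + s − 2f) = 20600 × (23160.9 − 18) / (23160.9 + 20600 − 2 × 18) = 20600 × 23142.9 / 43724.9 ≈ 10903 mm ≈ 10.9 m.

10.9 m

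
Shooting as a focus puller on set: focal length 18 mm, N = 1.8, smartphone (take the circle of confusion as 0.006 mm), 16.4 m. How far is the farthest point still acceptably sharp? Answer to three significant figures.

36.1 m

Hyperfocal distance H = f²/(N·c) + f = 18²/(1.8 × 0.006) + 18 = 324/0.0108 + 18 ≈ 30018.0 mm ≈ 30.02 m.
Far limit Df = s·(H − f)/(H − s) = 16400 × (30018.0 − 18) / (30018.0 − 16400) = 16400 × 30000.0 / 13618.0 ≈ 36129 mm ≈ 36.1 m.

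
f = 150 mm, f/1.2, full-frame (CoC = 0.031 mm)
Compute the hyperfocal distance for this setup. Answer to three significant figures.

Hyperfocal distance H = f²/(N·c) + f = 150²/(1.2 × 0.031) + 150 = 22500/0.0372 + 150 ≈ 604988.7 mm ≈ 605 m.

605 m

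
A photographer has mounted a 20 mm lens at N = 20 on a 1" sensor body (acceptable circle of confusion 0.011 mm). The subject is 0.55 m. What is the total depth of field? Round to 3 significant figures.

350 mm

Hyperfocal distance H = f²/(N·c) + f = 20²/(20 × 0.011) + 20 = 400/0.22 + 20 ≈ 1838.2 mm ≈ 1.838 m.
Near limit Dn = s·(H − f)/(H + s − 2f) = 550 × (1838.2 − 20) / (1838.2 + 550 − 2 × 20) = 550 × 1818.2 / 2348.2 ≈ 425.86 mm.
Far limit Df = s·(H − f)/(H − s) = 550 × (1838.2 − 20) / (1838.2 − 550) = 550 × 1818.2 / 1288.2 ≈ 776.29 mm.
Depth of field = Df − Dn = 776.29 − 425.86 ≈ 350.43 mm.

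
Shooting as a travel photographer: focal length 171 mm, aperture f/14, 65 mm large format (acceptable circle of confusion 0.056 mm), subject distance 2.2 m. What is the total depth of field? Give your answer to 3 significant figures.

240 mm

Hyperfocal distance H = f²/(N·c) + f = 171²/(14 × 0.056) + 171 = 29241/0.784 + 171 ≈ 37468.2 mm ≈ 37.47 m.
Near limit Dn = s·(H − f)/(H + s − 2f) = 2200 × (37468.2 − 171) / (37468.2 + 2200 − 2 × 171) = 2200 × 37297.2 / 39326.2 ≈ 2086.49 mm.
Far limit Df = s·(H − f)/(H − s) = 2200 × (37468.2 − 171) / (37468.2 − 2200) = 2200 × 37297.2 / 35268.2 ≈ 2326.57 mm.
Depth of field = Df − Dn = 2326.57 − 2086.49 ≈ 240.08 mm.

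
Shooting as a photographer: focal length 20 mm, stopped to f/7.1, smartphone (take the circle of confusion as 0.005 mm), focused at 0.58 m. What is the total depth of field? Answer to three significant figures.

Hyperfocal distance H = f²/(N·c) + f = 20²/(7.1 × 0.005) + 20 = 400/0.0355 + 20 ≈ 11287.6 mm ≈ 11.29 m.
Near limit Dn = s·(H − f)/(H + s − 2f) = 580 × (11287.6 − 20) / (11287.6 + 580 − 2 × 20) = 580 × 11267.6 / 11827.6 ≈ 552.539 mm.
Far limit Df = s·(H − f)/(H − s) = 580 × (11287.6 − 20) / (11287.6 − 580) = 580 × 11267.6 / 10707.6 ≈ 610.334 mm.
Depth of field = Df − Dn = 610.334 − 552.539 ≈ 57.795 mm.

57.8 mm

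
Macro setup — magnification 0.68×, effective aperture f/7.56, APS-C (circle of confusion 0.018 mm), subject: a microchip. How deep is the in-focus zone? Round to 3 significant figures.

0.589 mm

At magnification m, DoF ≈ 2·N_eff·c/m² = 2 × 7.56 × 0.018 / 0.68² = 0.2722 / 0.4624 ≈ 0.589 mm.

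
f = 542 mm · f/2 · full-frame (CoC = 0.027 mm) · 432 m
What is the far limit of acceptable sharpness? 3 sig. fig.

469 m

Hyperfocal distance H = f²/(N·c) + f = 542²/(2 × 0.027) + 542 = 293764/0.054 + 542 ≈ 5440616.1 mm ≈ 5441 m.
Far limit Df = s·(H − f)/(H − s) = 432000 × (5440616.1 − 542) / (5440616.1 − 432000) = 432000 × 5440074.1 / 5008616.1 ≈ 469214 mm ≈ 469 m.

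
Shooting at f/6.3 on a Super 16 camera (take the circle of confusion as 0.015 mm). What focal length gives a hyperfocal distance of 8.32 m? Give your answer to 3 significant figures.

From H = f²/(N·c) + f, with f ≪ H: f ≈ √(H·N·c) = √(8320 × 6.3 × 0.015) = √786.24 ≈ 28.04 mm.
The +f correction barely moves this — solving exactly, f² + N·c·f − N·c·H = 0 ⇒ f = (−N·c + √((N·c)² + 4·N·c·H))/2 = (−0.0945 + √3145.0)/2 ≈ 27.993 mm, so f ≈ 28.0 mm.

28.0 mm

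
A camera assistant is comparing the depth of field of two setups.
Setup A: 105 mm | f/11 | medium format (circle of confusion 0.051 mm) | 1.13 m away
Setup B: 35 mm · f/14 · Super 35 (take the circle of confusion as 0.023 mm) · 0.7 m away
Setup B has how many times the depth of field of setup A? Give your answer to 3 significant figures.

2.14

Setup A: H = 105²/(11×0.051) + 105 ≈ 19757.4 mm; DoF = Df − Dn = 1192.18 − 1073.98 ≈ 118.20 mm.
Setup B: H = 35²/(14×0.023) + 35 ≈ 3839.3 mm; DoF = Df − Dn = 848.28 − 595.85 ≈ 252.43 mm.
Ratio = 252.43 / 118.20 ≈ 2.14.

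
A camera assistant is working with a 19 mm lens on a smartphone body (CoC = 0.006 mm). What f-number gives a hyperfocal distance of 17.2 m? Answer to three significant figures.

Rearrange H = f²/(N·c) + f for N: N = f² / ((H − f)·c).
N = 19² / ((17200 − 19) × 0.006) = 361 / 103.1 ≈ 3.50.

f/3.50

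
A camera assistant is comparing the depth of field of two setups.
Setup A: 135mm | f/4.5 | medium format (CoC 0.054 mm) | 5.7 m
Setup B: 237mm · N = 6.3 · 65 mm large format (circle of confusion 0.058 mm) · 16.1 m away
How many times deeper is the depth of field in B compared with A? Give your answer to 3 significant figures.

3.95

Setup A: H = 135²/(4.5×0.054) + 135 ≈ 75135.0 mm; DoF = Df − Dn = 6156.84 − 5306.27 ≈ 850.57 mm.
Setup B: H = 237²/(6.3×0.058) + 237 ≈ 153956.2 mm; DoF = Df − Dn = 17952.6 − 14594.0 ≈ 3358.6 mm.
Ratio = 3358.6 / 850.57 ≈ 3.95.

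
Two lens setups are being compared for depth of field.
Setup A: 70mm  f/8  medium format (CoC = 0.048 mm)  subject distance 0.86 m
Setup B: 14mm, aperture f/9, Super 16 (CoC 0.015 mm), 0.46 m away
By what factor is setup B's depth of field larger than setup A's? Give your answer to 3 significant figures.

2.92

Setup A: H = 70²/(8×0.048) + 70 ≈ 12830.4 mm; DoF = Df − Dn = 916.76 − 809.86 ≈ 106.90 mm.
Setup B: H = 14²/(9×0.015) + 14 ≈ 1465.9 mm; DoF = Df − Dn = 663.97 − 351.90 ≈ 312.07 mm.
Ratio = 312.07 / 106.90 ≈ 2.92.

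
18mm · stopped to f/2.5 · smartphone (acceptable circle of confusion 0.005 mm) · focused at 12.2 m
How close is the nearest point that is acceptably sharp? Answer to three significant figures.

8.30 m

Hyperfocal distance H = f²/(N·c) + f = 18²/(2.5 × 0.005) + 18 = 324/0.0125 + 18 ≈ 25938.0 mm ≈ 25.94 m.
Near limit Dn = s·(H − f)/(H + s − 2f) = 12200 × (25938.0 − 18) / (25938.0 + 12200 − 2 × 18) = 12200 × 25920.0 / 38102.0 ≈ 8299.4 mm ≈ 8.30 m.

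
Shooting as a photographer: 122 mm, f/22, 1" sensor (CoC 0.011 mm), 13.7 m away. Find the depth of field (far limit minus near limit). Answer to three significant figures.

6.36 m

Hyperfocal distance H = f²/(N·c) + f = 122²/(22 × 0.011) + 122 = 14884/0.242 + 122 ≈ 61626.1 mm ≈ 61.63 m.
Near limit Dn = s·(H − f)/(H + s − 2f) = 13700 × (61626.1 − 122) / (61626.1 + 13700 − 2 × 122) = 13700 × 61504.1 / 75082.1 ≈ 11222.5 mm.
Far limit Df = s·(H − f)/(H − s) = 13700 × (61626.1 − 122) / (61626.1 − 13700) = 13700 × 61504.1 / 47926.1 ≈ 17581.4 mm.
Depth of field = Df − Dn = 17581.4 − 11222.5 ≈ 6358.9 mm ≈ 6.36 m.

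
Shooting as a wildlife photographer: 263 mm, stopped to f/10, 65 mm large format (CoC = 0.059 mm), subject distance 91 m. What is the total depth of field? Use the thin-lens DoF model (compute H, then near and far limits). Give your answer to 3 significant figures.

Hyperfocal distance H = f²/(N·c) + f = 263²/(10 × 0.059) + 263 = 69169/0.59 + 263 ≈ 117498.6 mm ≈ 117.5 m.
Near limit Dn = s·(H − f)/(H + s − 2f) = 91000 × (117498.6 − 263) / (117498.6 + 91000 − 2 × 263) = 91000 × 117235.6 / 207972.6 ≈ 51297 mm.
Far limit Df = s·(H − f)/(H − s) = 91000 × (117498.6 − 263) / (117498.6 − 91000) = 91000 × 117235.6 / 26498.6 ≈ 402604 mm.
Depth of field = Df − Dn = 402604 − 51297 ≈ 351307 mm ≈ 351 m.

351 m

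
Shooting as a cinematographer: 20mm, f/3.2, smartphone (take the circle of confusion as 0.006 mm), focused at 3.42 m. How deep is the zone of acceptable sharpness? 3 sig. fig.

Hyperfocal distance H = f²/(N·c) + f = 20²/(3.2 × 0.006) + 20 = 400/0.0192 + 20 ≈ 20853.3 mm ≈ 20.85 m.
Near limit Dn = s·(H − f)/(H + s − 2f) = 3420 × (20853.3 − 20) / (20853.3 + 3420 − 2 × 20) = 3420 × 20833.3 / 24233.3 ≈ 2940.2 mm.
Far limit Df = s·(H − f)/(H − s) = 3420 × (20853.3 − 20) / (20853.3 − 3420) = 3420 × 20833.3 / 17433.3 ≈ 4087.0 mm.
Depth of field = Df − Dn = 4087.0 − 2940.2 ≈ 1146.8 mm ≈ 1.15 m.

1.15 m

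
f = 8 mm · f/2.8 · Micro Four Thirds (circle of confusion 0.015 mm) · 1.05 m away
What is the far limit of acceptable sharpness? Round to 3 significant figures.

3.32 m

Hyperfocal distance H = f²/(N·c) + f = 8²/(2.8 × 0.015) + 8 = 64/0.042 + 8 ≈ 1531.8 mm ≈ 1.532 m.
Far limit Df = s·(H − f)/(H − s) = 1050 × (1531.8 − 8) / (1531.8 − 1050) = 1050 × 1523.8 / 481.8 ≈ 3320.8 mm ≈ 3.32 m.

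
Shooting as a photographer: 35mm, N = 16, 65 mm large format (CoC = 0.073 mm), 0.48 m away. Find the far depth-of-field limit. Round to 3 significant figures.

0.834 m

Hyperfocal distance H = f²/(N·c) + f = 35²/(16 × 0.073) + 35 = 1225/1.168 + 35 ≈ 1083.8 mm ≈ 1.084 m.
Far limit Df = s·(H − f)/(H − s) = 480 × (1083.8 − 35) / (1083.8 − 480) = 480 × 1048.8 / 603.8 ≈ 833.76 mm ≈ 0.834 m.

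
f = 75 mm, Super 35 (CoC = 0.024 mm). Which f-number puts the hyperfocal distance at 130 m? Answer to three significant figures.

Rearrange H = f²/(N·c) + f for N: N = f² / ((H − f)·c).
N = 75² / ((130000 − 75) × 0.024) = 5625 / 3118 ≈ 1.80.

f/1.80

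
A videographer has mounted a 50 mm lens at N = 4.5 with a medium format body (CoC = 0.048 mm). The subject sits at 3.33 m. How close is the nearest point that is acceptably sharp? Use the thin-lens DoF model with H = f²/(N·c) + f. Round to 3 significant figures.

2.59 m

Hyperfocal distance H = f²/(N·c) + f = 50²/(4.5 × 0.048) + 50 = 2500/0.216 + 50 ≈ 11624.1 mm ≈ 11.62 m.
Near limit Dn = s·(H − f)/(H + s − 2f) = 3330 × (11624.1 − 50) / (11624.1 + 3330 − 2 × 50) = 3330 × 11574.1 / 14854.1 ≈ 2594.7 mm ≈ 2.59 m.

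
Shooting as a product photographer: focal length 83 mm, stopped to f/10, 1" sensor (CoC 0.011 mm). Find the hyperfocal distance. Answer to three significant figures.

Hyperfocal distance H = f²/(N·c) + f = 83²/(10 × 0.011) + 83 = 6889/0.11 + 83 ≈ 62710.3 mm ≈ 62.7 m.

62.7 m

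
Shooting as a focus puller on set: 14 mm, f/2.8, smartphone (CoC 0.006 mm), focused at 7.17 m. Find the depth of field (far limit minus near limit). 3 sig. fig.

14.1 m

Hyperfocal distance H = f²/(N·c) + f = 14²/(2.8 × 0.006) + 14 = 196/0.0168 + 14 ≈ 11680.7 mm ≈ 11.68 m.
Near limit Dn = s·(H − f)/(H + s − 2f) = 7170 × (11680.7 − 14) / (11680.7 + 7170 − 2 × 14) = 7170 × 11666.7 / 18822.7 ≈ 4444 mm.
Far limit Df = s·(H − f)/(H − s) = 7170 × (11680.7 − 14) / (11680.7 − 7170) = 7170 × 11666.7 / 4510.7 ≈ 18545 mm.
Depth of field = Df − Dn = 18545 − 4444 ≈ 14101 mm ≈ 14.1 m.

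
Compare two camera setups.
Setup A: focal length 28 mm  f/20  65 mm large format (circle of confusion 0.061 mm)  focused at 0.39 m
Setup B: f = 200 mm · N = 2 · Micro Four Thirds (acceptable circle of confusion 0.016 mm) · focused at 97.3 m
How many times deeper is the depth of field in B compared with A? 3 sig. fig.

23.6

Setup A: H = 28²/(20×0.061) + 28 ≈ 670.6 mm; DoF = Df − Dn = 893.09 − 249.47 ≈ 643.62 mm.
Setup B: H = 200²/(2×0.016) + 200 ≈ 1250200.0 mm; DoF = Df − Dn = 105495 − 90287 ≈ 15208 mm.
Ratio = 15208 / 643.62 ≈ 23.6.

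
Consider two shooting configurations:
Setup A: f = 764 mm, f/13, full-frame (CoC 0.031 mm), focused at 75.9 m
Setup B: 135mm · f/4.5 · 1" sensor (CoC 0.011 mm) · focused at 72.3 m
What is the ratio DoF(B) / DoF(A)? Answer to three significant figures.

Setup A: H = 764²/(13×0.031) + 764 ≈ 1449141.2 mm; DoF = Df − Dn = 80052.8 − 72156.8 ≈ 7896.0 mm.
Setup B: H = 135²/(4.5×0.011) + 135 ≈ 368316.8 mm; DoF = Df − Dn = 89926 − 60451 ≈ 29475 mm.
Ratio = 29475 / 7896.0 ≈ 3.73.

3.73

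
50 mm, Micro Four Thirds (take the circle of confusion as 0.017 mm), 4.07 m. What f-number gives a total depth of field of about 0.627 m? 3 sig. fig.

f/2.80

Write h = H − f = f²/(N·c). The thin-lens limits are Dn = s·h/(h + (s−f)) and Df = s·h/(h − (s−f)), so DoF = Df − Dn = 2·s·(s−f)·h / (h² − (s−f)²).
That is a quadratic in h: DoF·h² − 2·s·(s−f)·h − DoF·(s−f)² = 0 ⇒ h = (s−f)·(s + √(s² + DoF²)) / DoF = 4020 × (4070 + √(4070² + 627²)) / 627 = 4020 × (4070 + 4118.01) / 627 ≈ 52497 mm.
Then N = f²/(c·h) = 50² / (0.017 × 52497) = 2500 / 892.45 ≈ 2.80.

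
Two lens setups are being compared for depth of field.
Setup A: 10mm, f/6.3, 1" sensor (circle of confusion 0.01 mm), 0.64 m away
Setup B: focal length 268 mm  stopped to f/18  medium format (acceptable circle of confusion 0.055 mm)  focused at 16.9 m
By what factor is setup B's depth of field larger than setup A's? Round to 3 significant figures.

13.6

Setup A: H = 10²/(6.3×0.01) + 10 ≈ 1597.3 mm; DoF = Df − Dn = 1061.18 − 458.16 ≈ 603.02 mm.
Setup B: H = 268²/(18×0.055) + 268 ≈ 72817.5 mm; DoF = Df − Dn = 21926.7 − 13748.2 ≈ 8178.5 mm.
Ratio = 8178.5 / 603.02 ≈ 13.6.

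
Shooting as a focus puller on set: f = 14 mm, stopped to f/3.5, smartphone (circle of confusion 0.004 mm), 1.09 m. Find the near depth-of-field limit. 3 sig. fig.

Hyperfocal distance H = f²/(N·c) + f = 14²/(3.5 × 0.004) + 14 = 196/0.014 + 14 ≈ 14014.0 mm ≈ 14.01 m.
Near limit Dn = s·(H − f)/(H + s − 2f) = 1090 × (14014.0 − 14) / (14014.0 + 1090 − 2 × 14) = 1090 × 14000.0 / 15076.0 ≈ 1012.2 mm ≈ 1.01 m.

1.01 m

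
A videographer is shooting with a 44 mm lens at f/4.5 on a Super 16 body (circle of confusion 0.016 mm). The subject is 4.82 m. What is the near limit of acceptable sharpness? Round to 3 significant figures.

Hyperfocal distance H = f²/(N·c) + f = 44²/(4.5 × 0.016) + 44 = 1936/0.072 + 44 ≈ 26932.9 mm ≈ 26.93 m.
Near limit Dn = s·(H − f)/(H + s − 2f) = 4820 × (26932.9 − 44) / (26932.9 + 4820 − 2 × 44) = 4820 × 26888.9 / 31664.9 ≈ 4093.0 mm ≈ 4.09 m.

4.09 m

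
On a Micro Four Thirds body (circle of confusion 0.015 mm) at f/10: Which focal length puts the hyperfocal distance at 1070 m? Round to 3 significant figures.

401 mm

From H = f²/(N·c) + f, with f ≪ H: f ≈ √(H·N·c) = √(1070000 × 10 × 0.015) = √160500 ≈ 400.6 mm.
The +f correction barely moves this — solving exactly, f² + N·c·f − N·c·H = 0 ⇒ f = (−N·c + √((N·c)² + 4·N·c·H))/2 = (−0.15 + √642000)/2 ≈ 400.55 mm, so f ≈ 401 mm.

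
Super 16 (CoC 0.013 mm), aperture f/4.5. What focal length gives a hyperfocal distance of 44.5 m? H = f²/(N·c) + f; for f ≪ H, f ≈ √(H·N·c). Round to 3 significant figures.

51.0 mm

From H = f²/(N·c) + f, with f ≪ H: f ≈ √(H·N·c) = √(44500 × 4.5 × 0.013) = √2603.2 ≈ 51.02 mm.
The +f correction barely moves this — solving exactly, f² + N·c·f − N·c·H = 0 ⇒ f = (−N·c + √((N·c)² + 4·N·c·H))/2 = (−0.0585 + √10413)/2 ≈ 50.993 mm, so f ≈ 51.0 mm.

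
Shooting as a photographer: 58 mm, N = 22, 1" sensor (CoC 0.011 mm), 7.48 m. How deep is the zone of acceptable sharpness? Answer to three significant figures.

Hyperfocal distance H = f²/(N·c) + f = 58²/(22 × 0.011) + 58 = 3364/0.242 + 58 ≈ 13958.8 mm ≈ 13.96 m.
Near limit Dn = s·(H − f)/(H + s − 2f) = 7480 × (13958.8 − 58) / (13958.8 + 7480 − 2 × 58) = 7480 × 13900.8 / 21322.8 ≈ 4876 mm.
Far limit Df = s·(H − f)/(H − s) = 7480 × (13958.8 − 58) / (13958.8 − 7480) = 7480 × 13900.8 / 6478.8 ≈ 16049 mm.
Depth of field = Df − Dn = 16049 − 4876 ≈ 11173 mm ≈ 11.2 m.

11.2 m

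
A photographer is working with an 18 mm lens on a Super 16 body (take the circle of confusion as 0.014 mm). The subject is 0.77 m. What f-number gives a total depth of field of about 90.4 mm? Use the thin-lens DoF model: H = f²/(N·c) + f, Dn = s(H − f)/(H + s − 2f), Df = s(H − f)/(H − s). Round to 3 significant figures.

Write h = H − f = f²/(N·c). The thin-lens limits are Dn = s·h/(h + (s−f)) and Df = s·h/(h − (s−f)), so DoF = Df − Dn = 2·s·(s−f)·h / (h² − (s−f)²).
That is a quadratic in h: DoF·h² − 2·s·(s−f)·h − DoF·(s−f)² = 0 ⇒ h = (s−f)·(s + √(s² + DoF²)) / DoF = 752 × (770 + √(770² + 90.4²)) / 90.4 = 752 × (770 + 775.288) / 90.4 ≈ 12855 mm.
Then N = f²/(c·h) = 18² / (0.014 × 12855) = 324 / 179.96 ≈ 1.80.

f/1.80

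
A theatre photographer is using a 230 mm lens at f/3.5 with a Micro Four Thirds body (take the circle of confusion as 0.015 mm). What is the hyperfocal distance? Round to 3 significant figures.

1010 m

Hyperfocal distance H = f²/(N·c) + f = 230²/(3.5 × 0.015) + 230 = 52900/0.0525 + 230 ≈ 1007849.0 mm ≈ 1010 m.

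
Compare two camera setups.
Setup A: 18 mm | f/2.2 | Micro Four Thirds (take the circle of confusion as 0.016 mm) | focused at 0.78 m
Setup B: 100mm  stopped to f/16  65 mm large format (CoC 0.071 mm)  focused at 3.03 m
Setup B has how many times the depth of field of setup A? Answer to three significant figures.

17.4

Setup A: H = 18²/(2.2×0.016) + 18 ≈ 9222.5 mm; DoF = Df − Dn = 850.40 − 720.36 ≈ 130.04 mm.
Setup B: H = 100²/(16×0.071) + 100 ≈ 8902.8 mm; DoF = Df − Dn = 4541.7 − 2273.3 ≈ 2268.4 mm.
Ratio = 2268.4 / 130.04 ≈ 17.4.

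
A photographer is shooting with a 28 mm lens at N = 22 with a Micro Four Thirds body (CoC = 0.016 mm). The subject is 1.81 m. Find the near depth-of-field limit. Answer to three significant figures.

1.01 m

Hyperfocal distance H = f²/(N·c) + f = 28²/(22 × 0.016) + 28 = 784/0.352 + 28 ≈ 2255.3 mm ≈ 2.255 m.
Near limit Dn = s·(H − f)/(H + s − 2f) = 1810 × (2255.3 − 28) / (2255.3 + 1810 − 2 × 28) = 1810 × 2227.3 / 4009.3 ≈ 1005.5 mm ≈ 1.01 m.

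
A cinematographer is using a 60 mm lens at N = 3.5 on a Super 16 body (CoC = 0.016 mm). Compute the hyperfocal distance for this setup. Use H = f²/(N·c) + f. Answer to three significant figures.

Hyperfocal distance H = f²/(N·c) + f = 60²/(3.5 × 0.016) + 60 = 3600/0.056 + 60 ≈ 64345.7 mm ≈ 64.3 m.

64.3 m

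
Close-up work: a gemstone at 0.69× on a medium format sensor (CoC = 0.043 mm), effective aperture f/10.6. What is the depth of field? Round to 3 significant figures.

At magnification m, DoF ≈ 2·N_eff·c/m² = 2 × 10.6 × 0.043 / 0.69² = 0.9116 / 0.4761 ≈ 1.91 mm.

1.91 mm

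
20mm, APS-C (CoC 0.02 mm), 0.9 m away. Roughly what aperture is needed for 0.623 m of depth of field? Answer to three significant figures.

f/7.10

Write h = H − f = f²/(N·c). The thin-lens limits are Dn = s·h/(h + (s−f)) and Df = s·h/(h − (s−f)), so DoF = Df − Dn = 2·s·(s−f)·h / (h² − (s−f)²).
That is a quadratic in h: DoF·h² − 2·s·(s−f)·h − DoF·(s−f)² = 0 ⇒ h = (s−f)·(s + √(s² + DoF²)) / DoF = 880 × (900 + √(900² + 623²)) / 623 = 880 × (900 + 1094.59) / 623 ≈ 2817.4 mm.
Then N = f²/(c·h) = 20² / (0.02 × 2817.4) = 400 / 56.348 ≈ 7.10.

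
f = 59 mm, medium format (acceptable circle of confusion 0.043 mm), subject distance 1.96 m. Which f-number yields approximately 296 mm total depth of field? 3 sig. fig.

Write h = H − f = f²/(N·c). The thin-lens limits are Dn = s·h/(h + (s−f)) and Df = s·h/(h − (s−f)), so DoF = Df − Dn = 2·s·(s−f)·h / (h² − (s−f)²).
That is a quadratic in h: DoF·h² − 2·s·(s−f)·h − DoF·(s−f)² = 0 ⇒ h = (s−f)·(s + √(s² + DoF²)) / DoF = 1901 × (1960 + √(1960² + 296²)) / 296 = 1901 × (1960 + 1982.23) / 296 ≈ 25318 mm.
Then N = f²/(c·h) = 59² / (0.043 × 25318) = 3481 / 1088.7 ≈ 3.20.

f/3.20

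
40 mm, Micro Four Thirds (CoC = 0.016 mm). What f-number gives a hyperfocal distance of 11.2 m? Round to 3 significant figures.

Rearrange H = f²/(N·c) + f for N: N = f² / ((H − f)·c).
N = 40² / ((11200 − 40) × 0.016) = 1600 / 178.6 ≈ 8.96.

f/8.96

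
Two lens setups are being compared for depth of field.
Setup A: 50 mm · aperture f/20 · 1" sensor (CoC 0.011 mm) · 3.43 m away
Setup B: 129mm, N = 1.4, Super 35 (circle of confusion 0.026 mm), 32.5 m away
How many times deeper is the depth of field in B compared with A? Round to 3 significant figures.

Setup A: H = 50²/(20×0.011) + 50 ≈ 11413.6 mm; DoF = Df − Dn = 4882.1 − 2643.7 ≈ 2238.4 mm.
Setup B: H = 129²/(1.4×0.026) + 129 ≈ 457299.3 mm; DoF = Df − Dn = 34976.6 − 30350.9 ≈ 4625.7 mm.
Ratio = 4625.7 / 2238.4 ≈ 2.07.

2.07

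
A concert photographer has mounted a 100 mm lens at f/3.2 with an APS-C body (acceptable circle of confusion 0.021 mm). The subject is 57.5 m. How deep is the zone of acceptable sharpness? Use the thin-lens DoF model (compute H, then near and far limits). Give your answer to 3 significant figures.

52.1 m

Hyperfocal distance H = f²/(N·c) + f = 100²/(3.2 × 0.021) + 100 = 10000/0.0672 + 100 ≈ 148909.5 mm ≈ 148.9 m.
Near limit Dn = s·(H − f)/(H + s − 2f) = 57500 × (148909.5 − 100) / (148909.5 + 57500 − 2 × 100) = 57500 × 148809.5 / 206209.5 ≈ 41494 mm.
Far limit Df = s·(H − f)/(H − s) = 57500 × (148909.5 − 100) / (148909.5 − 57500) = 57500 × 148809.5 / 91409.5 ≈ 93607 mm.
Depth of field = Df − Dn = 93607 − 41494 ≈ 52113 mm ≈ 52.1 m.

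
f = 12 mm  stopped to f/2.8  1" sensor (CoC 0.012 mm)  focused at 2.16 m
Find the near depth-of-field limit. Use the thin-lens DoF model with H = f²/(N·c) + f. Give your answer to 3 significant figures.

1.44 m

Hyperfocal distance H = f²/(N·c) + f = 12²/(2.8 × 0.012) + 12 = 144/0.0336 + 12 ≈ 4297.7 mm ≈ 4.298 m.
Near limit Dn = s·(H − f)/(H + s − 2f) = 2160 × (4297.7 − 12) / (4297.7 + 2160 − 2 × 12) = 2160 × 4285.7 / 6433.7 ≈ 1438.8 mm ≈ 1.44 m.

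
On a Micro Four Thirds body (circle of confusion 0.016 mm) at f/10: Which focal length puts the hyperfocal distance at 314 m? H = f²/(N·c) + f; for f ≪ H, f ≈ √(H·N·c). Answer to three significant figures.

From H = f²/(N·c) + f, with f ≪ H: f ≈ √(H·N·c) = √(314000 × 10 × 0.016) = √50240 ≈ 224.1 mm.
The +f correction barely moves this — solving exactly, f² + N·c·f − N·c·H = 0 ⇒ f = (−N·c + √((N·c)² + 4·N·c·H))/2 = (−0.16 + √200960)/2 ≈ 224.06 mm, so f ≈ 224 mm.

224 mm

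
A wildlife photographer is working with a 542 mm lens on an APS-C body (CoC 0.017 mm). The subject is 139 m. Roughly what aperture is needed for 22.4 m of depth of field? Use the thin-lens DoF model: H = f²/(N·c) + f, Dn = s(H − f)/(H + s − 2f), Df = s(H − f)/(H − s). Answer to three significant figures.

Write h = H − f = f²/(N·c). The thin-lens limits are Dn = s·h/(h + (s−f)) and Df = s·h/(h − (s−f)), so DoF = Df − Dn = 2·s·(s−f)·h / (h² − (s−f)²).
That is a quadratic in h: DoF·h² − 2·s·(s−f)·h − DoF·(s−f)² = 0 ⇒ h = (s−f)·(s + √(s² + DoF²)) / DoF = 138458 × (139000 + √(139000² + 22400²)) / 22400 = 138458 × (139000 + 140793) / 22400 ≈ 1729448 mm.
Then N = f²/(c·h) = 542² / (0.017 × 1729448) = 293764 / 29401 ≈ 9.99.

f/9.99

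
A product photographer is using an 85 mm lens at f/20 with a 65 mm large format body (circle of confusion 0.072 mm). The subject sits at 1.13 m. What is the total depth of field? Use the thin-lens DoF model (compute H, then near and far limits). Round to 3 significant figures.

Hyperfocal distance H = f²/(N·c) + f = 85²/(20 × 0.072) + 85 = 7225/1.44 + 85 ≈ 5102.4 mm ≈ 5.102 m.
Near limit Dn = s·(H − f)/(H + s − 2f) = 1130 × (5102.4 − 85) / (5102.4 + 1130 − 2 × 85) = 1130 × 5017.4 / 6062.4 ≈ 935.22 mm.
Far limit Df = s·(H − f)/(H − s) = 1130 × (5102.4 − 85) / (5102.4 − 1130) = 1130 × 5017.4 / 3972.4 ≈ 1427.27 mm.
Depth of field = Df − Dn = 1427.27 − 935.22 ≈ 492.05 mm.

492 mm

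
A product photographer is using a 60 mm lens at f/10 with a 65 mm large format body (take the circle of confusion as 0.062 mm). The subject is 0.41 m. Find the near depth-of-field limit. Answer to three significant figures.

387 mm

Hyperfocal distance H = f²/(N·c) + f = 60²/(10 × 0.062) + 60 = 3600/0.62 + 60 ≈ 5866.5 mm ≈ 5.866 m.
Near limit Dn = s·(H − f)/(H + s − 2f) = 410 × (5866.5 − 60) / (5866.5 + 410 − 2 × 60) = 410 × 5806.5 / 6156.5 ≈ 386.69 mm.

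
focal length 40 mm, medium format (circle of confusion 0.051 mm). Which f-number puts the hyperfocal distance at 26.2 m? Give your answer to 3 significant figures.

f/1.20

Rearrange H = f²/(N·c) + f for N: N = f² / ((H − f)·c).
N = 40² / ((26200 − 40) × 0.051) = 1600 / 1334 ≈ 1.20.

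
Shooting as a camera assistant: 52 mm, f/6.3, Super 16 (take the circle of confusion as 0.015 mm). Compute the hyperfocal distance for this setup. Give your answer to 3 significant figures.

Hyperfocal distance H = f²/(N·c) + f = 52²/(6.3 × 0.015) + 52 = 2704/0.0945 + 52 ≈ 28665.8 mm ≈ 28.7 m.

28.7 m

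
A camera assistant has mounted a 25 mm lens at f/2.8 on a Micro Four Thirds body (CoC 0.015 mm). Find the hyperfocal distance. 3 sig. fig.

Hyperfocal distance H = f²/(N·c) + f = 25²/(2.8 × 0.015) + 25 = 625/0.042 + 25 ≈ 14906.0 mm ≈ 14.9 m.

14.9 m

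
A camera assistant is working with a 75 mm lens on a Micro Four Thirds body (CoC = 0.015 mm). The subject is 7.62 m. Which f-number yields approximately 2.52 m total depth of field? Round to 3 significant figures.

Write h = H − f = f²/(N·c). The thin-lens limits are Dn = s·h/(h + (s−f)) and Df = s·h/(h − (s−f)), so DoF = Df − Dn = 2·s·(s−f)·h / (h² − (s−f)²).
That is a quadratic in h: DoF·h² − 2·s·(s−f)·h − DoF·(s−f)² = 0 ⇒ h = (s−f)·(s + √(s² + DoF²)) / DoF = 7545 × (7620 + √(7620² + 2520²)) / 2520 = 7545 × (7620 + 8025.88) / 2520 ≈ 46845 mm.
Then N = f²/(c·h) = 75² / (0.015 × 46845) = 5625 / 702.67 ≈ 8.01.

f/8.01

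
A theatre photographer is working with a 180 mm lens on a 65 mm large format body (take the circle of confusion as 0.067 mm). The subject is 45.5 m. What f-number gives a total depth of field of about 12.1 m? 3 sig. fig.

f/1.39

Write h = H − f = f²/(N·c). The thin-lens limits are Dn = s·h/(h + (s−f)) and Df = s·h/(h − (s−f)), so DoF = Df − Dn = 2·s·(s−f)·h / (h² − (s−f)²).
That is a quadratic in h: DoF·h² − 2·s·(s−f)·h − DoF·(s−f)² = 0 ⇒ h = (s−f)·(s + √(s² + DoF²)) / DoF = 45320 × (45500 + √(45500² + 12100²)) / 12100 = 45320 × (45500 + 47081.4) / 12100 ≈ 346759 mm.
Then N = f²/(c·h) = 180² / (0.067 × 346759) = 32400 / 23233 ≈ 1.39.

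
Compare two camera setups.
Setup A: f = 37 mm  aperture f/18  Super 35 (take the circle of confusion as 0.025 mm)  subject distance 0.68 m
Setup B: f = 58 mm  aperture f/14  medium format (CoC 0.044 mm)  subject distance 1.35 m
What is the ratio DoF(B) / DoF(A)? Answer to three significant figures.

2.25

Setup A: H = 37²/(18×0.025) + 37 ≈ 3079.2 mm; DoF = Df − Dn = 862.24 − 561.35 ≈ 300.89 mm.
Setup B: H = 58²/(14×0.044) + 58 ≈ 5519.0 mm; DoF = Df − Dn = 1768.37 − 1091.72 ≈ 676.65 mm.
Ratio = 676.65 / 300.89 ≈ 2.25.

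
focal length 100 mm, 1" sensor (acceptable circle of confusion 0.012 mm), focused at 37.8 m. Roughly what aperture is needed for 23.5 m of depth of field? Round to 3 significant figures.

f/6.31

Write h = H − f = f²/(N·c). The thin-lens limits are Dn = s·h/(h + (s−f)) and Df = s·h/(h − (s−f)), so DoF = Df − Dn = 2·s·(s−f)·h / (h² − (s−f)²).
That is a quadratic in h: DoF·h² − 2·s·(s−f)·h − DoF·(s−f)² = 0 ⇒ h = (s−f)·(s + √(s² + DoF²)) / DoF = 37700 × (37800 + √(37800² + 23500²)) / 23500 = 37700 × (37800 + 44509.4) / 23500 ≈ 132045 mm.
Then N = f²/(c·h) = 100² / (0.012 × 132045) = 10000 / 1584.5 ≈ 6.31.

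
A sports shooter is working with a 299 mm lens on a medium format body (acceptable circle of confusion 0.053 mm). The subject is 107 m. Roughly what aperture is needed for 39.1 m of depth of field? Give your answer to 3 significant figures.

f/2.80

Write h = H − f = f²/(N·c). The thin-lens limits are Dn = s·h/(h + (s−f)) and Df = s·h/(h − (s−f)), so DoF = Df − Dn = 2·s·(s−f)·h / (h² − (s−f)²).
That is a quadratic in h: DoF·h² − 2·s·(s−f)·h − DoF·(s−f)² = 0 ⇒ h = (s−f)·(s + √(s² + DoF²)) / DoF = 106701 × (107000 + √(107000² + 39100²)) / 39100 = 106701 × (107000 + 113920) / 39100 ≈ 602875 mm.
Then N = f²/(c·h) = 299² / (0.053 × 602875) = 89401 / 31952 ≈ 2.80.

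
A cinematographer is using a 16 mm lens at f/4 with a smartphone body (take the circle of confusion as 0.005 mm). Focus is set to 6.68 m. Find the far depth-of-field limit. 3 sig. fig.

Hyperfocal distance H = f²/(N·c) + f = 16²/(4 × 0.005) + 16 = 256/0.02 + 16 ≈ 12816.0 mm ≈ 12.82 m.
Far limit Df = s·(H − f)/(H − s) = 6680 × (12816.0 − 16) / (12816.0 − 6680) = 6680 × 12800.0 / 6136.0 ≈ 13935 mm ≈ 13.9 m.

13.9 m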